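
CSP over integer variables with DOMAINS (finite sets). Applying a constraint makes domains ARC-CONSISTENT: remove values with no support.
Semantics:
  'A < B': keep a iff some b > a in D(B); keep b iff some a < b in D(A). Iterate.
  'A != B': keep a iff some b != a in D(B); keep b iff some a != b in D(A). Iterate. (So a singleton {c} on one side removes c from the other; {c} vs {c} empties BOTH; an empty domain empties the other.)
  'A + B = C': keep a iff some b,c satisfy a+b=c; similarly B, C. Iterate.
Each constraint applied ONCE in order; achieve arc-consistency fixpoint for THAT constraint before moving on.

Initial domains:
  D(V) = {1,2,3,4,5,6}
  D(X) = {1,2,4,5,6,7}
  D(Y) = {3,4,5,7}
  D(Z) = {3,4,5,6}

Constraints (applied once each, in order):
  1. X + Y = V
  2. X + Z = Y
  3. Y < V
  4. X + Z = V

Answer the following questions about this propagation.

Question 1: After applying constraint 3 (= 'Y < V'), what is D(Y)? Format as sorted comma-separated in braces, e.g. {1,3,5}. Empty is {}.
Constraint 1 (X + Y = V) on D(X)={1,2,4,5,6,7} D(Y)={3,4,5,7} D(V)={1,2,3,4,5,6}: X {1,2,4,5,6,7}->{1,2}; Y {3,4,5,7}->{3,4,5}; V {1,2,3,4,5,6}->{4,5,6}
Constraint 2 (X + Z = Y) on D(X)={1,2} D(Z)={3,4,5,6} D(Y)={3,4,5}: Z {3,4,5,6}->{3,4}; Y {3,4,5}->{4,5}
Constraint 3 (Y < V) on D(Y)={4,5} D(V)={4,5,6}: V {4,5,6}->{5,6}
So after constraint 3: D(Y) = {4,5}

Answer: {4,5}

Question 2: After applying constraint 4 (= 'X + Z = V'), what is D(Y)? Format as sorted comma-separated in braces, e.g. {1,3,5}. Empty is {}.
Constraint 1 (X + Y = V) on D(X)={1,2,4,5,6,7} D(Y)={3,4,5,7} D(V)={1,2,3,4,5,6}: X {1,2,4,5,6,7}->{1,2}; Y {3,4,5,7}->{3,4,5}; V {1,2,3,4,5,6}->{4,5,6}
Constraint 2 (X + Z = Y) on D(X)={1,2} D(Z)={3,4,5,6} D(Y)={3,4,5}: Z {3,4,5,6}->{3,4}; Y {3,4,5}->{4,5}
Constraint 3 (Y < V) on D(Y)={4,5} D(V)={4,5,6}: V {4,5,6}->{5,6}
Constraint 4 (X + Z = V) on D(X)={1,2} D(Z)={3,4} D(V)={5,6}: no change
So after constraint 4: D(Y) = {4,5}

Answer: {4,5}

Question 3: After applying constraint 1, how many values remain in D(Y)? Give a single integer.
Answer: 3

Derivation:
Constraint 1 (X + Y = V) on D(X)={1,2,4,5,6,7} D(Y)={3,4,5,7} D(V)={1,2,3,4,5,6}: X {1,2,4,5,6,7}->{1,2}; Y {3,4,5,7}->{3,4,5}; V {1,2,3,4,5,6}->{4,5,6}
So after constraint 1: D(Y)={3,4,5}, size = 3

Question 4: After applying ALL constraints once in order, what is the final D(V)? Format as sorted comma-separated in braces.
Constraint 1 (X + Y = V) on D(X)={1,2,4,5,6,7} D(Y)={3,4,5,7} D(V)={1,2,3,4,5,6}: X {1,2,4,5,6,7}->{1,2}; Y {3,4,5,7}->{3,4,5}; V {1,2,3,4,5,6}->{4,5,6}
Constraint 2 (X + Z = Y) on D(X)={1,2} D(Z)={3,4,5,6} D(Y)={3,4,5}: Z {3,4,5,6}->{3,4}; Y {3,4,5}->{4,5}
Constraint 3 (Y < V) on D(Y)={4,5} D(V)={4,5,6}: V {4,5,6}->{5,6}
Constraint 4 (X + Z = V) on D(X)={1,2} D(Z)={3,4} D(V)={5,6}: no change
So after all 4 constraints: D(V) = {5,6}

Answer: {5,6}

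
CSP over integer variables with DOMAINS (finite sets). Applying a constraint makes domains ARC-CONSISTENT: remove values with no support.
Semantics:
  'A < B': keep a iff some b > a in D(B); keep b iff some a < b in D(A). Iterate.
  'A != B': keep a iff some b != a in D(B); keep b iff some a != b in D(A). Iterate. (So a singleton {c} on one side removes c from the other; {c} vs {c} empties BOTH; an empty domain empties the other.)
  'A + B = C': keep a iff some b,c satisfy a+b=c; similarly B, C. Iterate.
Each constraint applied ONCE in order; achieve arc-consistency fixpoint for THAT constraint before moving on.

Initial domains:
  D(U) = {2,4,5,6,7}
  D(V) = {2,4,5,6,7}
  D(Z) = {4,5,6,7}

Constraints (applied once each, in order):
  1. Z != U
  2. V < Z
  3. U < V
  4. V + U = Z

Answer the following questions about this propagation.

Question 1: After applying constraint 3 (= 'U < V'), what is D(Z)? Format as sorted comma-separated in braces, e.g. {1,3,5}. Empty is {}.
Answer: {4,5,6,7}

Derivation:
Constraint 1 (Z != U) on D(Z)={4,5,6,7} D(U)={2,4,5,6,7}: no change
Constraint 2 (V < Z) on D(V)={2,4,5,6,7} D(Z)={4,5,6,7}: V {2,4,5,6,7}->{2,4,5,6}
Constraint 3 (U < V) on D(U)={2,4,5,6,7} D(V)={2,4,5,6}: U {2,4,5,6,7}->{2,4,5}; V {2,4,5,6}->{4,5,6}
So after constraint 3: D(Z) = {4,5,6,7}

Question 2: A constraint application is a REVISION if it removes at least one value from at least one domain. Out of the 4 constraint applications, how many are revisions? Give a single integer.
Answer: 3

Derivation:
Constraint 1 (Z != U) on D(Z)={4,5,6,7} D(U)={2,4,5,6,7}: no change => not a revision
Constraint 2 (V < Z) on D(V)={2,4,5,6,7} D(Z)={4,5,6,7}: V {2,4,5,6,7}->{2,4,5,6} => REVISION
Constraint 3 (U < V) on D(U)={2,4,5,6,7} D(V)={2,4,5,6}: U {2,4,5,6,7}->{2,4,5}; V {2,4,5,6}->{4,5,6} => REVISION
Constraint 4 (V + U = Z) on D(V)={4,5,6} D(U)={2,4,5} D(Z)={4,5,6,7}: V {4,5,6}->{4,5}; U {2,4,5}->{2}; Z {4,5,6,7}->{6,7} => REVISION
Total revisions = 3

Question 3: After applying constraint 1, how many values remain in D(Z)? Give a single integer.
Constraint 1 (Z != U) on D(Z)={4,5,6,7} D(U)={2,4,5,6,7}: no change
So after constraint 1: D(Z)={4,5,6,7}, size = 4

Answer: 4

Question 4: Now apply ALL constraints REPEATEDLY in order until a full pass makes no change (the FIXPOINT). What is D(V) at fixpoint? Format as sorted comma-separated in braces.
Answer: {4,5}

Derivation:
pass 0 (initial): D(V)={2,4,5,6,7}
pass 1: U {2,4,5,6,7}->{2}; V {2,4,5,6,7}->{4,5}; Z {4,5,6,7}->{6,7}
pass 2: no change
Fixpoint after 2 passes: D(V) = {4,5}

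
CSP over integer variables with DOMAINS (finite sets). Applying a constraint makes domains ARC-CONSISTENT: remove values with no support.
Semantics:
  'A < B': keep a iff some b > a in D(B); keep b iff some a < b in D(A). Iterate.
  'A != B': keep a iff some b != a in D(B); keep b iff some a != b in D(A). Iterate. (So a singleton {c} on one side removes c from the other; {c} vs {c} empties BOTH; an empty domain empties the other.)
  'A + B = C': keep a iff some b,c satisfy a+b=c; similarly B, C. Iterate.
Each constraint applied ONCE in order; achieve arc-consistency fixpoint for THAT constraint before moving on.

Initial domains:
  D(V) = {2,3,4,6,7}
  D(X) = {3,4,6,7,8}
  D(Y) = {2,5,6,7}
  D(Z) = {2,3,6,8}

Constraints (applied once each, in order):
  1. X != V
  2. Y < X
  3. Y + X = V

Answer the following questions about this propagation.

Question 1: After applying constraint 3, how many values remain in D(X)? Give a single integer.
Constraint 1 (X != V) on D(X)={3,4,6,7,8} D(V)={2,3,4,6,7}: no change
Constraint 2 (Y < X) on D(Y)={2,5,6,7} D(X)={3,4,6,7,8}: no change
Constraint 3 (Y + X = V) on D(Y)={2,5,6,7} D(X)={3,4,6,7,8} D(V)={2,3,4,6,7}: Y {2,5,6,7}->{2}; X {3,4,6,7,8}->{4}; V {2,3,4,6,7}->{6}
So after constraint 3: D(X)={4}, size = 1

Answer: 1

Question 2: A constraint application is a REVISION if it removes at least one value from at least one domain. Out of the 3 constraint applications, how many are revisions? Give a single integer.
Constraint 1 (X != V) on D(X)={3,4,6,7,8} D(V)={2,3,4,6,7}: no change => not a revision
Constraint 2 (Y < X) on D(Y)={2,5,6,7} D(X)={3,4,6,7,8}: no change => not a revision
Constraint 3 (Y + X = V) on D(Y)={2,5,6,7} D(X)={3,4,6,7,8} D(V)={2,3,4,6,7}: Y {2,5,6,7}->{2}; X {3,4,6,7,8}->{4}; V {2,3,4,6,7}->{6} => REVISION
Total revisions = 1

Answer: 1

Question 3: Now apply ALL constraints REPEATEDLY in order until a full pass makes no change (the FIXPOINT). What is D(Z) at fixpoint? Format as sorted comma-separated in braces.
pass 0 (initial): D(Z)={2,3,6,8}
pass 1: V {2,3,4,6,7}->{6}; X {3,4,6,7,8}->{4}; Y {2,5,6,7}->{2}
pass 2: no change
Fixpoint after 2 passes: D(Z) = {2,3,6,8}

Answer: {2,3,6,8}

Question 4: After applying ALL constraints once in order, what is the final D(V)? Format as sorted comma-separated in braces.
Answer: {6}

Derivation:
Constraint 1 (X != V) on D(X)={3,4,6,7,8} D(V)={2,3,4,6,7}: no change
Constraint 2 (Y < X) on D(Y)={2,5,6,7} D(X)={3,4,6,7,8}: no change
Constraint 3 (Y + X = V) on D(Y)={2,5,6,7} D(X)={3,4,6,7,8} D(V)={2,3,4,6,7}: Y {2,5,6,7}->{2}; X {3,4,6,7,8}->{4}; V {2,3,4,6,7}->{6}
So after all 3 constraints: D(V) = {6}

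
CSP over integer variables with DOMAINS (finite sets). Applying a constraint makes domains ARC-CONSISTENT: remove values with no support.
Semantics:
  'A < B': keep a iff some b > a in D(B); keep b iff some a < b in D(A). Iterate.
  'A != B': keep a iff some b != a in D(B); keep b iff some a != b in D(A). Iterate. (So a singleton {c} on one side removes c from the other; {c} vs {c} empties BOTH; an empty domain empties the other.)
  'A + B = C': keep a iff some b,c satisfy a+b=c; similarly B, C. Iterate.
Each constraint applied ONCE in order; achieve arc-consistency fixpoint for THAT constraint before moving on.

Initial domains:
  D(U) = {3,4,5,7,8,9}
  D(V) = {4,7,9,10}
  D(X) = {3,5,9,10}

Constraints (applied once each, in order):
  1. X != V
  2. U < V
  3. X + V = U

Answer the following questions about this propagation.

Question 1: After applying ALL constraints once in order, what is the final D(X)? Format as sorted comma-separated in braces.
Answer: {3,5}

Derivation:
Constraint 1 (X != V) on D(X)={3,5,9,10} D(V)={4,7,9,10}: no change
Constraint 2 (U < V) on D(U)={3,4,5,7,8,9} D(V)={4,7,9,10}: no change
Constraint 3 (X + V = U) on D(X)={3,5,9,10} D(V)={4,7,9,10} D(U)={3,4,5,7,8,9}: X {3,5,9,10}->{3,5}; V {4,7,9,10}->{4}; U {3,4,5,7,8,9}->{7,9}
So after all 3 constraints: D(X) = {3,5}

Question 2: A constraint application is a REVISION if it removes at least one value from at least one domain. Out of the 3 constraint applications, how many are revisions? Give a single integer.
Constraint 1 (X != V) on D(X)={3,5,9,10} D(V)={4,7,9,10}: no change => not a revision
Constraint 2 (U < V) on D(U)={3,4,5,7,8,9} D(V)={4,7,9,10}: no change => not a revision
Constraint 3 (X + V = U) on D(X)={3,5,9,10} D(V)={4,7,9,10} D(U)={3,4,5,7,8,9}: X {3,5,9,10}->{3,5}; V {4,7,9,10}->{4}; U {3,4,5,7,8,9}->{7,9} => REVISION
Total revisions = 1

Answer: 1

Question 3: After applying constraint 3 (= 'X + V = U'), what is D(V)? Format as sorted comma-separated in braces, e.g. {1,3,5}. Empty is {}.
Answer: {4}

Derivation:
Constraint 1 (X != V) on D(X)={3,5,9,10} D(V)={4,7,9,10}: no change
Constraint 2 (U < V) on D(U)={3,4,5,7,8,9} D(V)={4,7,9,10}: no change
Constraint 3 (X + V = U) on D(X)={3,5,9,10} D(V)={4,7,9,10} D(U)={3,4,5,7,8,9}: X {3,5,9,10}->{3,5}; V {4,7,9,10}->{4}; U {3,4,5,7,8,9}->{7,9}
So after constraint 3: D(V) = {4}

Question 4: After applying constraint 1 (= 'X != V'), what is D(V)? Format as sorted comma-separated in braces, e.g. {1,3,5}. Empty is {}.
Constraint 1 (X != V) on D(X)={3,5,9,10} D(V)={4,7,9,10}: no change
So after constraint 1: D(V) = {4,7,9,10}

Answer: {4,7,9,10}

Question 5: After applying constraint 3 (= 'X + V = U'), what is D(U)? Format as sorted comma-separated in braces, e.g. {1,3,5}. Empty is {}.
Answer: {7,9}

Derivation:
Constraint 1 (X != V) on D(X)={3,5,9,10} D(V)={4,7,9,10}: no change
Constraint 2 (U < V) on D(U)={3,4,5,7,8,9} D(V)={4,7,9,10}: no change
Constraint 3 (X + V = U) on D(X)={3,5,9,10} D(V)={4,7,9,10} D(U)={3,4,5,7,8,9}: X {3,5,9,10}->{3,5}; V {4,7,9,10}->{4}; U {3,4,5,7,8,9}->{7,9}
So after constraint 3: D(U) = {7,9}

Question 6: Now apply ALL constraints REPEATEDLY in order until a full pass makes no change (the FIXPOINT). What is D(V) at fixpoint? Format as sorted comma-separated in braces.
pass 0 (initial): D(V)={4,7,9,10}
pass 1: U {3,4,5,7,8,9}->{7,9}; V {4,7,9,10}->{4}; X {3,5,9,10}->{3,5}
pass 2: U {7,9}->{}; V {4}->{}; X {3,5}->{}
pass 3: no change
Fixpoint after 3 passes: D(V) = {}

Answer: {}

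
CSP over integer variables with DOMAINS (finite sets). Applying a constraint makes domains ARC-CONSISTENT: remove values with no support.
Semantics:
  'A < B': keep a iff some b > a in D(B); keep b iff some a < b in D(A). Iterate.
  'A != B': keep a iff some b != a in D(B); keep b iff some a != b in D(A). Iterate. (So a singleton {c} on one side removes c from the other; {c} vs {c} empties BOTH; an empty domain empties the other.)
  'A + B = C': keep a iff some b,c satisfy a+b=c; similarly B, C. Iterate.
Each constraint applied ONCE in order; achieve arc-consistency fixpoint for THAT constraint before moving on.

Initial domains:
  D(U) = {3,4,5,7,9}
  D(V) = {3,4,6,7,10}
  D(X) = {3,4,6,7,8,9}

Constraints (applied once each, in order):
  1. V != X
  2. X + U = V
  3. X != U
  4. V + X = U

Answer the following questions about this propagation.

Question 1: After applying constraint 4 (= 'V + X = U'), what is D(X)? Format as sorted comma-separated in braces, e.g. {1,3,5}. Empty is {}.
Constraint 1 (V != X) on D(V)={3,4,6,7,10} D(X)={3,4,6,7,8,9}: no change
Constraint 2 (X + U = V) on D(X)={3,4,6,7,8,9} D(U)={3,4,5,7,9} D(V)={3,4,6,7,10}: X {3,4,6,7,8,9}->{3,4,6,7}; U {3,4,5,7,9}->{3,4,7}; V {3,4,6,7,10}->{6,7,10}
Constraint 3 (X != U) on D(X)={3,4,6,7} D(U)={3,4,7}: no change
Constraint 4 (V + X = U) on D(V)={6,7,10} D(X)={3,4,6,7} D(U)={3,4,7}: V {6,7,10}->{}; X {3,4,6,7}->{}; U {3,4,7}->{}
So after constraint 4: D(X) = {}

Answer: {}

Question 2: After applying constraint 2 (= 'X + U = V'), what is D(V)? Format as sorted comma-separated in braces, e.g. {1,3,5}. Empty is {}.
Answer: {6,7,10}

Derivation:
Constraint 1 (V != X) on D(V)={3,4,6,7,10} D(X)={3,4,6,7,8,9}: no change
Constraint 2 (X + U = V) on D(X)={3,4,6,7,8,9} D(U)={3,4,5,7,9} D(V)={3,4,6,7,10}: X {3,4,6,7,8,9}->{3,4,6,7}; U {3,4,5,7,9}->{3,4,7}; V {3,4,6,7,10}->{6,7,10}
So after constraint 2: D(V) = {6,7,10}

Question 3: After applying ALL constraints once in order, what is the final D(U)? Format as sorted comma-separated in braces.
Answer: {}

Derivation:
Constraint 1 (V != X) on D(V)={3,4,6,7,10} D(X)={3,4,6,7,8,9}: no change
Constraint 2 (X + U = V) on D(X)={3,4,6,7,8,9} D(U)={3,4,5,7,9} D(V)={3,4,6,7,10}: X {3,4,6,7,8,9}->{3,4,6,7}; U {3,4,5,7,9}->{3,4,7}; V {3,4,6,7,10}->{6,7,10}
Constraint 3 (X != U) on D(X)={3,4,6,7} D(U)={3,4,7}: no change
Constraint 4 (V + X = U) on D(V)={6,7,10} D(X)={3,4,6,7} D(U)={3,4,7}: V {6,7,10}->{}; X {3,4,6,7}->{}; U {3,4,7}->{}
So after all 4 constraints: D(U) = {}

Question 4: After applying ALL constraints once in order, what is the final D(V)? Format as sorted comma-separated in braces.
Constraint 1 (V != X) on D(V)={3,4,6,7,10} D(X)={3,4,6,7,8,9}: no change
Constraint 2 (X + U = V) on D(X)={3,4,6,7,8,9} D(U)={3,4,5,7,9} D(V)={3,4,6,7,10}: X {3,4,6,7,8,9}->{3,4,6,7}; U {3,4,5,7,9}->{3,4,7}; V {3,4,6,7,10}->{6,7,10}
Constraint 3 (X != U) on D(X)={3,4,6,7} D(U)={3,4,7}: no change
Constraint 4 (V + X = U) on D(V)={6,7,10} D(X)={3,4,6,7} D(U)={3,4,7}: V {6,7,10}->{}; X {3,4,6,7}->{}; U {3,4,7}->{}
So after all 4 constraints: D(V) = {}

Answer: {}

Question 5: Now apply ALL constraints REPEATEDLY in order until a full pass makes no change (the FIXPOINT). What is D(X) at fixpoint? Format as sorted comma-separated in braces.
Answer: {}

Derivation:
pass 0 (initial): D(X)={3,4,6,7,8,9}
pass 1: U {3,4,5,7,9}->{}; V {3,4,6,7,10}->{}; X {3,4,6,7,8,9}->{}
pass 2: no change
Fixpoint after 2 passes: D(X) = {}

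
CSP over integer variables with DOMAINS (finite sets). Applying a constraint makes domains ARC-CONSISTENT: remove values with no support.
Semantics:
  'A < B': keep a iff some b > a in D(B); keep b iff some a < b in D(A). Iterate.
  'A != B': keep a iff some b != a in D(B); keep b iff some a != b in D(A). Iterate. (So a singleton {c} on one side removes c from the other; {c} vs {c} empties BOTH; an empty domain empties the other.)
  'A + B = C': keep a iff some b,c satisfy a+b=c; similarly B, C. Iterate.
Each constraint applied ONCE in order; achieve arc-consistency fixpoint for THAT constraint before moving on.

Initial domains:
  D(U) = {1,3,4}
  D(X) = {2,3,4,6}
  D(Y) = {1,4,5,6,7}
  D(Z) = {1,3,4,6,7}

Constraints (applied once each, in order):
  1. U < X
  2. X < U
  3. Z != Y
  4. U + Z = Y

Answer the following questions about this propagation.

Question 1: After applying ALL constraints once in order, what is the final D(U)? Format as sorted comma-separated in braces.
Answer: {3,4}

Derivation:
Constraint 1 (U < X) on D(U)={1,3,4} D(X)={2,3,4,6}: no change
Constraint 2 (X < U) on D(X)={2,3,4,6} D(U)={1,3,4}: X {2,3,4,6}->{2,3}; U {1,3,4}->{3,4}
Constraint 3 (Z != Y) on D(Z)={1,3,4,6,7} D(Y)={1,4,5,6,7}: no change
Constraint 4 (U + Z = Y) on D(U)={3,4} D(Z)={1,3,4,6,7} D(Y)={1,4,5,6,7}: Z {1,3,4,6,7}->{1,3,4}; Y {1,4,5,6,7}->{4,5,6,7}
So after all 4 constraints: D(U) = {3,4}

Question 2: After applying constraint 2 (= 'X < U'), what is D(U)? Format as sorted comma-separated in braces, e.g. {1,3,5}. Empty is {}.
Answer: {3,4}

Derivation:
Constraint 1 (U < X) on D(U)={1,3,4} D(X)={2,3,4,6}: no change
Constraint 2 (X < U) on D(X)={2,3,4,6} D(U)={1,3,4}: X {2,3,4,6}->{2,3}; U {1,3,4}->{3,4}
So after constraint 2: D(U) = {3,4}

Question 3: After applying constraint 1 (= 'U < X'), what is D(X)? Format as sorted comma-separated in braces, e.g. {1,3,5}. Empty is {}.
Answer: {2,3,4,6}

Derivation:
Constraint 1 (U < X) on D(U)={1,3,4} D(X)={2,3,4,6}: no change
So after constraint 1: D(X) = {2,3,4,6}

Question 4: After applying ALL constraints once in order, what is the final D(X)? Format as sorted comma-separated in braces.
Constraint 1 (U < X) on D(U)={1,3,4} D(X)={2,3,4,6}: no change
Constraint 2 (X < U) on D(X)={2,3,4,6} D(U)={1,3,4}: X {2,3,4,6}->{2,3}; U {1,3,4}->{3,4}
Constraint 3 (Z != Y) on D(Z)={1,3,4,6,7} D(Y)={1,4,5,6,7}: no change
Constraint 4 (U + Z = Y) on D(U)={3,4} D(Z)={1,3,4,6,7} D(Y)={1,4,5,6,7}: Z {1,3,4,6,7}->{1,3,4}; Y {1,4,5,6,7}->{4,5,6,7}
So after all 4 constraints: D(X) = {2,3}

Answer: {2,3}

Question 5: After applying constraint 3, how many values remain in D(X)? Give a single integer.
Constraint 1 (U < X) on D(U)={1,3,4} D(X)={2,3,4,6}: no change
Constraint 2 (X < U) on D(X)={2,3,4,6} D(U)={1,3,4}: X {2,3,4,6}->{2,3}; U {1,3,4}->{3,4}
Constraint 3 (Z != Y) on D(Z)={1,3,4,6,7} D(Y)={1,4,5,6,7}: no change
So after constraint 3: D(X)={2,3}, size = 2

Answer: 2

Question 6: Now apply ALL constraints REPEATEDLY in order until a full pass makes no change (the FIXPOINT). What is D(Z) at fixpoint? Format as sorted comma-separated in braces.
pass 0 (initial): D(Z)={1,3,4,6,7}
pass 1: U {1,3,4}->{3,4}; X {2,3,4,6}->{2,3}; Y {1,4,5,6,7}->{4,5,6,7}; Z {1,3,4,6,7}->{1,3,4}
pass 2: U {3,4}->{}; X {2,3}->{}; Y {4,5,6,7}->{}; Z {1,3,4}->{}
pass 3: no change
Fixpoint after 3 passes: D(Z) = {}

Answer: {}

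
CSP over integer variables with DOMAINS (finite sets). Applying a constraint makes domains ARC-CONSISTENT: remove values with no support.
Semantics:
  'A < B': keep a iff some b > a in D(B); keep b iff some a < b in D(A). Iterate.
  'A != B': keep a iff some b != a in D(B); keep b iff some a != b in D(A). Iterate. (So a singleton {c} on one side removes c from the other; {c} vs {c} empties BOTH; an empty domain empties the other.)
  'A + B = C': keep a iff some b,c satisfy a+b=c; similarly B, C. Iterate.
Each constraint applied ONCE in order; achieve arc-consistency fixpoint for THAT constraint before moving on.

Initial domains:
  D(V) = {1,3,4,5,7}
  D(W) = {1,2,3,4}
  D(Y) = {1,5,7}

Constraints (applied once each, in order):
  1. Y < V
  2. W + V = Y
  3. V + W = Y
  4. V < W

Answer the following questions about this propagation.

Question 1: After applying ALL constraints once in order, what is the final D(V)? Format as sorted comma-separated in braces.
Answer: {}

Derivation:
Constraint 1 (Y < V) on D(Y)={1,5,7} D(V)={1,3,4,5,7}: Y {1,5,7}->{1,5}; V {1,3,4,5,7}->{3,4,5,7}
Constraint 2 (W + V = Y) on D(W)={1,2,3,4} D(V)={3,4,5,7} D(Y)={1,5}: W {1,2,3,4}->{1,2}; V {3,4,5,7}->{3,4}; Y {1,5}->{5}
Constraint 3 (V + W = Y) on D(V)={3,4} D(W)={1,2} D(Y)={5}: no change
Constraint 4 (V < W) on D(V)={3,4} D(W)={1,2}: V {3,4}->{}; W {1,2}->{}
So after all 4 constraints: D(V) = {}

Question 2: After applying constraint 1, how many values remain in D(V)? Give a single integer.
Constraint 1 (Y < V) on D(Y)={1,5,7} D(V)={1,3,4,5,7}: Y {1,5,7}->{1,5}; V {1,3,4,5,7}->{3,4,5,7}
So after constraint 1: D(V)={3,4,5,7}, size = 4

Answer: 4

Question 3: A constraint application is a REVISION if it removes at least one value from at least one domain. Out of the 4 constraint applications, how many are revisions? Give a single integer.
Constraint 1 (Y < V) on D(Y)={1,5,7} D(V)={1,3,4,5,7}: Y {1,5,7}->{1,5}; V {1,3,4,5,7}->{3,4,5,7} => REVISION
Constraint 2 (W + V = Y) on D(W)={1,2,3,4} D(V)={3,4,5,7} D(Y)={1,5}: W {1,2,3,4}->{1,2}; V {3,4,5,7}->{3,4}; Y {1,5}->{5} => REVISION
Constraint 3 (V + W = Y) on D(V)={3,4} D(W)={1,2} D(Y)={5}: no change => not a revision
Constraint 4 (V < W) on D(V)={3,4} D(W)={1,2}: V {3,4}->{}; W {1,2}->{} => REVISION
Total revisions = 3

Answer: 3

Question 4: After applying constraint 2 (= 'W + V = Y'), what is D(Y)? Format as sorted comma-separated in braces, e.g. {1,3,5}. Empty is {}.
Answer: {5}

Derivation:
Constraint 1 (Y < V) on D(Y)={1,5,7} D(V)={1,3,4,5,7}: Y {1,5,7}->{1,5}; V {1,3,4,5,7}->{3,4,5,7}
Constraint 2 (W + V = Y) on D(W)={1,2,3,4} D(V)={3,4,5,7} D(Y)={1,5}: W {1,2,3,4}->{1,2}; V {3,4,5,7}->{3,4}; Y {1,5}->{5}
So after constraint 2: D(Y) = {5}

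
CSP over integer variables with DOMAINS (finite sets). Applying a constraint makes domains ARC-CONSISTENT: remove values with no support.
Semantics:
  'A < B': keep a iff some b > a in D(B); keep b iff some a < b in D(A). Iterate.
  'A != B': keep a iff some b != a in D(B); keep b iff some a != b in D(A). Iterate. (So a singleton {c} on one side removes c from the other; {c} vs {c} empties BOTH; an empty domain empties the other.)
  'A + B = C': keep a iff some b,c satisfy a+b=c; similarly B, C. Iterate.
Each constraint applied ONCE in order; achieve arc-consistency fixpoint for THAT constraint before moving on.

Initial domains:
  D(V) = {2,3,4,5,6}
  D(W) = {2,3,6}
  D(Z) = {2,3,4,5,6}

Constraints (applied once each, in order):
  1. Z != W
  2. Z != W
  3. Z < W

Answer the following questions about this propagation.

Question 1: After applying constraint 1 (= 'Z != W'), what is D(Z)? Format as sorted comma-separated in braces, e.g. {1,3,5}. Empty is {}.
Constraint 1 (Z != W) on D(Z)={2,3,4,5,6} D(W)={2,3,6}: no change
So after constraint 1: D(Z) = {2,3,4,5,6}

Answer: {2,3,4,5,6}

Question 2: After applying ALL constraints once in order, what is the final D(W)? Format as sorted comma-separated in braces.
Constraint 1 (Z != W) on D(Z)={2,3,4,5,6} D(W)={2,3,6}: no change
Constraint 2 (Z != W) on D(Z)={2,3,4,5,6} D(W)={2,3,6}: no change
Constraint 3 (Z < W) on D(Z)={2,3,4,5,6} D(W)={2,3,6}: Z {2,3,4,5,6}->{2,3,4,5}; W {2,3,6}->{3,6}
So after all 3 constraints: D(W) = {3,6}

Answer: {3,6}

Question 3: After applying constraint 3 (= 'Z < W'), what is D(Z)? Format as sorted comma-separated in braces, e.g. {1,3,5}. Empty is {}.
Constraint 1 (Z != W) on D(Z)={2,3,4,5,6} D(W)={2,3,6}: no change
Constraint 2 (Z != W) on D(Z)={2,3,4,5,6} D(W)={2,3,6}: no change
Constraint 3 (Z < W) on D(Z)={2,3,4,5,6} D(W)={2,3,6}: Z {2,3,4,5,6}->{2,3,4,5}; W {2,3,6}->{3,6}
So after constraint 3: D(Z) = {2,3,4,5}

Answer: {2,3,4,5}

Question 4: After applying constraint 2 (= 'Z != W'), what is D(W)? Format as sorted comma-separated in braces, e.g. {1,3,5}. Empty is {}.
Answer: {2,3,6}

Derivation:
Constraint 1 (Z != W) on D(Z)={2,3,4,5,6} D(W)={2,3,6}: no change
Constraint 2 (Z != W) on D(Z)={2,3,4,5,6} D(W)={2,3,6}: no change
So after constraint 2: D(W) = {2,3,6}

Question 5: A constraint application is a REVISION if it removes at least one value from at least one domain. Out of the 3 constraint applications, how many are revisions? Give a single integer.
Answer: 1

Derivation:
Constraint 1 (Z != W) on D(Z)={2,3,4,5,6} D(W)={2,3,6}: no change => not a revision
Constraint 2 (Z != W) on D(Z)={2,3,4,5,6} D(W)={2,3,6}: no change => not a revision
Constraint 3 (Z < W) on D(Z)={2,3,4,5,6} D(W)={2,3,6}: Z {2,3,4,5,6}->{2,3,4,5}; W {2,3,6}->{3,6} => REVISION
Total revisions = 1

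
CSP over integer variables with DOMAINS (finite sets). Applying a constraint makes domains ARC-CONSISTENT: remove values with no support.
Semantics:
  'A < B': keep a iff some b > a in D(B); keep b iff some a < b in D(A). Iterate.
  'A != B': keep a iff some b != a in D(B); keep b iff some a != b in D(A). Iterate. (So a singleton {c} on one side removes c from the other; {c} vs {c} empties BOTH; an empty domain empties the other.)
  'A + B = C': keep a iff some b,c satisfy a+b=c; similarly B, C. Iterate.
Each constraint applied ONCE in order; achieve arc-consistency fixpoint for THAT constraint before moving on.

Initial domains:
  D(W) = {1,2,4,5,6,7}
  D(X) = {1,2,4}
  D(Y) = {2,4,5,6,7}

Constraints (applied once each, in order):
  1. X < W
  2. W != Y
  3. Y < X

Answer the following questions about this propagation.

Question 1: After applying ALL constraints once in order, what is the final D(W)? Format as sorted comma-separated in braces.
Answer: {2,4,5,6,7}

Derivation:
Constraint 1 (X < W) on D(X)={1,2,4} D(W)={1,2,4,5,6,7}: W {1,2,4,5,6,7}->{2,4,5,6,7}
Constraint 2 (W != Y) on D(W)={2,4,5,6,7} D(Y)={2,4,5,6,7}: no change
Constraint 3 (Y < X) on D(Y)={2,4,5,6,7} D(X)={1,2,4}: Y {2,4,5,6,7}->{2}; X {1,2,4}->{4}
So after all 3 constraints: D(W) = {2,4,5,6,7}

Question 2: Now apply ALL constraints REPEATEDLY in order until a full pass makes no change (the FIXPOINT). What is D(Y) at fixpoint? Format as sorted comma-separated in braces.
Answer: {2}

Derivation:
pass 0 (initial): D(Y)={2,4,5,6,7}
pass 1: W {1,2,4,5,6,7}->{2,4,5,6,7}; X {1,2,4}->{4}; Y {2,4,5,6,7}->{2}
pass 2: W {2,4,5,6,7}->{5,6,7}
pass 3: no change
Fixpoint after 3 passes: D(Y) = {2}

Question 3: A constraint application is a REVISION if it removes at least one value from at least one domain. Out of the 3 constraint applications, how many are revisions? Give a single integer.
Constraint 1 (X < W) on D(X)={1,2,4} D(W)={1,2,4,5,6,7}: W {1,2,4,5,6,7}->{2,4,5,6,7} => REVISION
Constraint 2 (W != Y) on D(W)={2,4,5,6,7} D(Y)={2,4,5,6,7}: no change => not a revision
Constraint 3 (Y < X) on D(Y)={2,4,5,6,7} D(X)={1,2,4}: Y {2,4,5,6,7}->{2}; X {1,2,4}->{4} => REVISION
Total revisions = 2

Answer: 2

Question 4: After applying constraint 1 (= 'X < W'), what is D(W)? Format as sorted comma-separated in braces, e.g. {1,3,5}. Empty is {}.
Constraint 1 (X < W) on D(X)={1,2,4} D(W)={1,2,4,5,6,7}: W {1,2,4,5,6,7}->{2,4,5,6,7}
So after constraint 1: D(W) = {2,4,5,6,7}

Answer: {2,4,5,6,7}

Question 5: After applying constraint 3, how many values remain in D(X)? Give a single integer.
Answer: 1

Derivation:
Constraint 1 (X < W) on D(X)={1,2,4} D(W)={1,2,4,5,6,7}: W {1,2,4,5,6,7}->{2,4,5,6,7}
Constraint 2 (W != Y) on D(W)={2,4,5,6,7} D(Y)={2,4,5,6,7}: no change
Constraint 3 (Y < X) on D(Y)={2,4,5,6,7} D(X)={1,2,4}: Y {2,4,5,6,7}->{2}; X {1,2,4}->{4}
So after constraint 3: D(X)={4}, size = 1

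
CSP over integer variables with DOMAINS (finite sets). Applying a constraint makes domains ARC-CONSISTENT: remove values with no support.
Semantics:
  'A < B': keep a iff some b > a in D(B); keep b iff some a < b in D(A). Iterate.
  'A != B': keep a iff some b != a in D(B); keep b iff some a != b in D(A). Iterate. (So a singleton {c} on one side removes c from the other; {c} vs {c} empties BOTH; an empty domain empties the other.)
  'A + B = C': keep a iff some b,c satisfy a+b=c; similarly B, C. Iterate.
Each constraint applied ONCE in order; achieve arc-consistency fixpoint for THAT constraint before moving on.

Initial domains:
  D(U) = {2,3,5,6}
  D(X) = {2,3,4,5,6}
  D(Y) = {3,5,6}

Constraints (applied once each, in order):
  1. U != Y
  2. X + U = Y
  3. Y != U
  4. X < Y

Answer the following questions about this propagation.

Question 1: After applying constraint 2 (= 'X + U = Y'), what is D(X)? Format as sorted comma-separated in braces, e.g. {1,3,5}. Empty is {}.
Answer: {2,3,4}

Derivation:
Constraint 1 (U != Y) on D(U)={2,3,5,6} D(Y)={3,5,6}: no change
Constraint 2 (X + U = Y) on D(X)={2,3,4,5,6} D(U)={2,3,5,6} D(Y)={3,5,6}: X {2,3,4,5,6}->{2,3,4}; U {2,3,5,6}->{2,3}; Y {3,5,6}->{5,6}
So after constraint 2: D(X) = {2,3,4}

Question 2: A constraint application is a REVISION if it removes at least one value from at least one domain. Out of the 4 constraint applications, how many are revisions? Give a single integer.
Answer: 1

Derivation:
Constraint 1 (U != Y) on D(U)={2,3,5,6} D(Y)={3,5,6}: no change => not a revision
Constraint 2 (X + U = Y) on D(X)={2,3,4,5,6} D(U)={2,3,5,6} D(Y)={3,5,6}: X {2,3,4,5,6}->{2,3,4}; U {2,3,5,6}->{2,3}; Y {3,5,6}->{5,6} => REVISION
Constraint 3 (Y != U) on D(Y)={5,6} D(U)={2,3}: no change => not a revision
Constraint 4 (X < Y) on D(X)={2,3,4} D(Y)={5,6}: no change => not a revision
Total revisions = 1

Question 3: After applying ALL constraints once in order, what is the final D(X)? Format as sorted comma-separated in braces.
Answer: {2,3,4}

Derivation:
Constraint 1 (U != Y) on D(U)={2,3,5,6} D(Y)={3,5,6}: no change
Constraint 2 (X + U = Y) on D(X)={2,3,4,5,6} D(U)={2,3,5,6} D(Y)={3,5,6}: X {2,3,4,5,6}->{2,3,4}; U {2,3,5,6}->{2,3}; Y {3,5,6}->{5,6}
Constraint 3 (Y != U) on D(Y)={5,6} D(U)={2,3}: no change
Constraint 4 (X < Y) on D(X)={2,3,4} D(Y)={5,6}: no change
So after all 4 constraints: D(X) = {2,3,4}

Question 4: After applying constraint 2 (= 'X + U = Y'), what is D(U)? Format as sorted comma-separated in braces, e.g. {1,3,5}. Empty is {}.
Constraint 1 (U != Y) on D(U)={2,3,5,6} D(Y)={3,5,6}: no change
Constraint 2 (X + U = Y) on D(X)={2,3,4,5,6} D(U)={2,3,5,6} D(Y)={3,5,6}: X {2,3,4,5,6}->{2,3,4}; U {2,3,5,6}->{2,3}; Y {3,5,6}->{5,6}
So after constraint 2: D(U) = {2,3}

Answer: {2,3}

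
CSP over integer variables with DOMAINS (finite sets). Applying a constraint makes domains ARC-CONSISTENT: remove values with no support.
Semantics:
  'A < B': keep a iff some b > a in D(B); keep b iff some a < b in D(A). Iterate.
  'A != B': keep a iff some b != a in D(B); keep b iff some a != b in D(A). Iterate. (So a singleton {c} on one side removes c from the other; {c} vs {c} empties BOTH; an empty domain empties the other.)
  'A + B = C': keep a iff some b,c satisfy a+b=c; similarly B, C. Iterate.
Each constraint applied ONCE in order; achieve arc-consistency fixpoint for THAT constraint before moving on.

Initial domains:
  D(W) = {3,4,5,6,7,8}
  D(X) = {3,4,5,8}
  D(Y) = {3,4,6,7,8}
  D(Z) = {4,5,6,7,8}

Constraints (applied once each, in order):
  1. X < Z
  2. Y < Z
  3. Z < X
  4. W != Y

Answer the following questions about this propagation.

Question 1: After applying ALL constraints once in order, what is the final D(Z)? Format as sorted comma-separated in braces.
Answer: {4}

Derivation:
Constraint 1 (X < Z) on D(X)={3,4,5,8} D(Z)={4,5,6,7,8}: X {3,4,5,8}->{3,4,5}
Constraint 2 (Y < Z) on D(Y)={3,4,6,7,8} D(Z)={4,5,6,7,8}: Y {3,4,6,7,8}->{3,4,6,7}
Constraint 3 (Z < X) on D(Z)={4,5,6,7,8} D(X)={3,4,5}: Z {4,5,6,7,8}->{4}; X {3,4,5}->{5}
Constraint 4 (W != Y) on D(W)={3,4,5,6,7,8} D(Y)={3,4,6,7}: no change
So after all 4 constraints: D(Z) = {4}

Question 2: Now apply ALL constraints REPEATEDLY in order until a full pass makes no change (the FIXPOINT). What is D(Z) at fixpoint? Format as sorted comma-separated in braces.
Answer: {}

Derivation:
pass 0 (initial): D(Z)={4,5,6,7,8}
pass 1: X {3,4,5,8}->{5}; Y {3,4,6,7,8}->{3,4,6,7}; Z {4,5,6,7,8}->{4}
pass 2: W {3,4,5,6,7,8}->{}; X {5}->{}; Y {3,4,6,7}->{}; Z {4}->{}
pass 3: no change
Fixpoint after 3 passes: D(Z) = {}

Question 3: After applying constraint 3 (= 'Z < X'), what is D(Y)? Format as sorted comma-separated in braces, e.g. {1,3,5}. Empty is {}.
Constraint 1 (X < Z) on D(X)={3,4,5,8} D(Z)={4,5,6,7,8}: X {3,4,5,8}->{3,4,5}
Constraint 2 (Y < Z) on D(Y)={3,4,6,7,8} D(Z)={4,5,6,7,8}: Y {3,4,6,7,8}->{3,4,6,7}
Constraint 3 (Z < X) on D(Z)={4,5,6,7,8} D(X)={3,4,5}: Z {4,5,6,7,8}->{4}; X {3,4,5}->{5}
So after constraint 3: D(Y) = {3,4,6,7}

Answer: {3,4,6,7}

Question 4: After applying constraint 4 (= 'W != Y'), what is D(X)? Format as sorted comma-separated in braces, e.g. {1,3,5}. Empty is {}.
Answer: {5}

Derivation:
Constraint 1 (X < Z) on D(X)={3,4,5,8} D(Z)={4,5,6,7,8}: X {3,4,5,8}->{3,4,5}
Constraint 2 (Y < Z) on D(Y)={3,4,6,7,8} D(Z)={4,5,6,7,8}: Y {3,4,6,7,8}->{3,4,6,7}
Constraint 3 (Z < X) on D(Z)={4,5,6,7,8} D(X)={3,4,5}: Z {4,5,6,7,8}->{4}; X {3,4,5}->{5}
Constraint 4 (W != Y) on D(W)={3,4,5,6,7,8} D(Y)={3,4,6,7}: no change
So after constraint 4: D(X) = {5}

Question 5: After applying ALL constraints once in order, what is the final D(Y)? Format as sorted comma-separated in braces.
Constraint 1 (X < Z) on D(X)={3,4,5,8} D(Z)={4,5,6,7,8}: X {3,4,5,8}->{3,4,5}
Constraint 2 (Y < Z) on D(Y)={3,4,6,7,8} D(Z)={4,5,6,7,8}: Y {3,4,6,7,8}->{3,4,6,7}
Constraint 3 (Z < X) on D(Z)={4,5,6,7,8} D(X)={3,4,5}: Z {4,5,6,7,8}->{4}; X {3,4,5}->{5}
Constraint 4 (W != Y) on D(W)={3,4,5,6,7,8} D(Y)={3,4,6,7}: no change
So after all 4 constraints: D(Y) = {3,4,6,7}

Answer: {3,4,6,7}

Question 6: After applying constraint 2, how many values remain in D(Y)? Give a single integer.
Constraint 1 (X < Z) on D(X)={3,4,5,8} D(Z)={4,5,6,7,8}: X {3,4,5,8}->{3,4,5}
Constraint 2 (Y < Z) on D(Y)={3,4,6,7,8} D(Z)={4,5,6,7,8}: Y {3,4,6,7,8}->{3,4,6,7}
So after constraint 2: D(Y)={3,4,6,7}, size = 4

Answer: 4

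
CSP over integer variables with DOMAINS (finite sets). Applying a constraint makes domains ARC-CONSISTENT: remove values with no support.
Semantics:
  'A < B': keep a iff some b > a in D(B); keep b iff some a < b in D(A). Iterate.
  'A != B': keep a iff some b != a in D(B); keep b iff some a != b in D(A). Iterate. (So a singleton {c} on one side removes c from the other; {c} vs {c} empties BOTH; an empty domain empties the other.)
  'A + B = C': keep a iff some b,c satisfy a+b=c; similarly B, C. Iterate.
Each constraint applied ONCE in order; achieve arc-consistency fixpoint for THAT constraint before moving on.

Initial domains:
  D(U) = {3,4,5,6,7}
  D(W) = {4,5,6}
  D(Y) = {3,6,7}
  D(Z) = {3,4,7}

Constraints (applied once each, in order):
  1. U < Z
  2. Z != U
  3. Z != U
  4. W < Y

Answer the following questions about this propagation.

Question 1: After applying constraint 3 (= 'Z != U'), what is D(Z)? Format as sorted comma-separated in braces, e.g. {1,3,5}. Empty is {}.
Constraint 1 (U < Z) on D(U)={3,4,5,6,7} D(Z)={3,4,7}: U {3,4,5,6,7}->{3,4,5,6}; Z {3,4,7}->{4,7}
Constraint 2 (Z != U) on D(Z)={4,7} D(U)={3,4,5,6}: no change
Constraint 3 (Z != U) on D(Z)={4,7} D(U)={3,4,5,6}: no change
So after constraint 3: D(Z) = {4,7}

Answer: {4,7}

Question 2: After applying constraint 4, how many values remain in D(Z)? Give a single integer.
Constraint 1 (U < Z) on D(U)={3,4,5,6,7} D(Z)={3,4,7}: U {3,4,5,6,7}->{3,4,5,6}; Z {3,4,7}->{4,7}
Constraint 2 (Z != U) on D(Z)={4,7} D(U)={3,4,5,6}: no change
Constraint 3 (Z != U) on D(Z)={4,7} D(U)={3,4,5,6}: no change
Constraint 4 (W < Y) on D(W)={4,5,6} D(Y)={3,6,7}: Y {3,6,7}->{6,7}
So after constraint 4: D(Z)={4,7}, size = 2

Answer: 2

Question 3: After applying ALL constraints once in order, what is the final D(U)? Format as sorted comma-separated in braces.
Constraint 1 (U < Z) on D(U)={3,4,5,6,7} D(Z)={3,4,7}: U {3,4,5,6,7}->{3,4,5,6}; Z {3,4,7}->{4,7}
Constraint 2 (Z != U) on D(Z)={4,7} D(U)={3,4,5,6}: no change
Constraint 3 (Z != U) on D(Z)={4,7} D(U)={3,4,5,6}: no change
Constraint 4 (W < Y) on D(W)={4,5,6} D(Y)={3,6,7}: Y {3,6,7}->{6,7}
So after all 4 constraints: D(U) = {3,4,5,6}

Answer: {3,4,5,6}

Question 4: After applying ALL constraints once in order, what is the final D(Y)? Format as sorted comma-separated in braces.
Answer: {6,7}

Derivation:
Constraint 1 (U < Z) on D(U)={3,4,5,6,7} D(Z)={3,4,7}: U {3,4,5,6,7}->{3,4,5,6}; Z {3,4,7}->{4,7}
Constraint 2 (Z != U) on D(Z)={4,7} D(U)={3,4,5,6}: no change
Constraint 3 (Z != U) on D(Z)={4,7} D(U)={3,4,5,6}: no change
Constraint 4 (W < Y) on D(W)={4,5,6} D(Y)={3,6,7}: Y {3,6,7}->{6,7}
So after all 4 constraints: D(Y) = {6,7}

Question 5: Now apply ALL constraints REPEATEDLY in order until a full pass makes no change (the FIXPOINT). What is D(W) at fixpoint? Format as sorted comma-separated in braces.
Answer: {4,5,6}

Derivation:
pass 0 (initial): D(W)={4,5,6}
pass 1: U {3,4,5,6,7}->{3,4,5,6}; Y {3,6,7}->{6,7}; Z {3,4,7}->{4,7}
pass 2: no change
Fixpoint after 2 passes: D(W) = {4,5,6}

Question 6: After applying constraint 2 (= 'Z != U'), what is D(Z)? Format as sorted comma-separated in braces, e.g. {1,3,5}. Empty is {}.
Answer: {4,7}

Derivation:
Constraint 1 (U < Z) on D(U)={3,4,5,6,7} D(Z)={3,4,7}: U {3,4,5,6,7}->{3,4,5,6}; Z {3,4,7}->{4,7}
Constraint 2 (Z != U) on D(Z)={4,7} D(U)={3,4,5,6}: no change
So after constraint 2: D(Z) = {4,7}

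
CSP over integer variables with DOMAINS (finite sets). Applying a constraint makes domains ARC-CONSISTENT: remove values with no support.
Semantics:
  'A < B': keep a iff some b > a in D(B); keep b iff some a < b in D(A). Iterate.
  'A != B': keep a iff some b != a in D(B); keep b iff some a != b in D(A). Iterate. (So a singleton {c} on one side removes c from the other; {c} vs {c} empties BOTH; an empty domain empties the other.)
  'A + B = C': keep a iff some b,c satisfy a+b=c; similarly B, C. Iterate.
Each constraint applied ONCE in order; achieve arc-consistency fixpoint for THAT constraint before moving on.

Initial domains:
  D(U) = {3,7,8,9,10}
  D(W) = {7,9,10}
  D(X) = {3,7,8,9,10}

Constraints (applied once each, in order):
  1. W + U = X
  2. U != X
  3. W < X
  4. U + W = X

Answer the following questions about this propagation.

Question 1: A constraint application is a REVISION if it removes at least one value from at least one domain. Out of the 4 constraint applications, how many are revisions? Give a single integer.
Answer: 1

Derivation:
Constraint 1 (W + U = X) on D(W)={7,9,10} D(U)={3,7,8,9,10} D(X)={3,7,8,9,10}: W {7,9,10}->{7}; U {3,7,8,9,10}->{3}; X {3,7,8,9,10}->{10} => REVISION
Constraint 2 (U != X) on D(U)={3} D(X)={10}: no change => not a revision
Constraint 3 (W < X) on D(W)={7} D(X)={10}: no change => not a revision
Constraint 4 (U + W = X) on D(U)={3} D(W)={7} D(X)={10}: no change => not a revision
Total revisions = 1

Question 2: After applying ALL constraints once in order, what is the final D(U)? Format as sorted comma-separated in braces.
Answer: {3}

Derivation:
Constraint 1 (W + U = X) on D(W)={7,9,10} D(U)={3,7,8,9,10} D(X)={3,7,8,9,10}: W {7,9,10}->{7}; U {3,7,8,9,10}->{3}; X {3,7,8,9,10}->{10}
Constraint 2 (U != X) on D(U)={3} D(X)={10}: no change
Constraint 3 (W < X) on D(W)={7} D(X)={10}: no change
Constraint 4 (U + W = X) on D(U)={3} D(W)={7} D(X)={10}: no change
So after all 4 constraints: D(U) = {3}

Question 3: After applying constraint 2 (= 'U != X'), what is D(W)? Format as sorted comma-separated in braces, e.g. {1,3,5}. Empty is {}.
Answer: {7}

Derivation:
Constraint 1 (W + U = X) on D(W)={7,9,10} D(U)={3,7,8,9,10} D(X)={3,7,8,9,10}: W {7,9,10}->{7}; U {3,7,8,9,10}->{3}; X {3,7,8,9,10}->{10}
Constraint 2 (U != X) on D(U)={3} D(X)={10}: no change
So after constraint 2: D(W) = {7}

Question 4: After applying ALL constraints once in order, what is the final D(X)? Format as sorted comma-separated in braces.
Answer: {10}

Derivation:
Constraint 1 (W + U = X) on D(W)={7,9,10} D(U)={3,7,8,9,10} D(X)={3,7,8,9,10}: W {7,9,10}->{7}; U {3,7,8,9,10}->{3}; X {3,7,8,9,10}->{10}
Constraint 2 (U != X) on D(U)={3} D(X)={10}: no change
Constraint 3 (W < X) on D(W)={7} D(X)={10}: no change
Constraint 4 (U + W = X) on D(U)={3} D(W)={7} D(X)={10}: no change
So after all 4 constraints: D(X) = {10}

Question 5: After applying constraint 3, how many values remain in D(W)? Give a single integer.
Answer: 1

Derivation:
Constraint 1 (W + U = X) on D(W)={7,9,10} D(U)={3,7,8,9,10} D(X)={3,7,8,9,10}: W {7,9,10}->{7}; U {3,7,8,9,10}->{3}; X {3,7,8,9,10}->{10}
Constraint 2 (U != X) on D(U)={3} D(X)={10}: no change
Constraint 3 (W < X) on D(W)={7} D(X)={10}: no change
So after constraint 3: D(W)={7}, size = 1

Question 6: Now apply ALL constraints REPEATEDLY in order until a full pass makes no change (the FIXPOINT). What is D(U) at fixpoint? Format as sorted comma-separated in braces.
pass 0 (initial): D(U)={3,7,8,9,10}
pass 1: U {3,7,8,9,10}->{3}; W {7,9,10}->{7}; X {3,7,8,9,10}->{10}
pass 2: no change
Fixpoint after 2 passes: D(U) = {3}

Answer: {3}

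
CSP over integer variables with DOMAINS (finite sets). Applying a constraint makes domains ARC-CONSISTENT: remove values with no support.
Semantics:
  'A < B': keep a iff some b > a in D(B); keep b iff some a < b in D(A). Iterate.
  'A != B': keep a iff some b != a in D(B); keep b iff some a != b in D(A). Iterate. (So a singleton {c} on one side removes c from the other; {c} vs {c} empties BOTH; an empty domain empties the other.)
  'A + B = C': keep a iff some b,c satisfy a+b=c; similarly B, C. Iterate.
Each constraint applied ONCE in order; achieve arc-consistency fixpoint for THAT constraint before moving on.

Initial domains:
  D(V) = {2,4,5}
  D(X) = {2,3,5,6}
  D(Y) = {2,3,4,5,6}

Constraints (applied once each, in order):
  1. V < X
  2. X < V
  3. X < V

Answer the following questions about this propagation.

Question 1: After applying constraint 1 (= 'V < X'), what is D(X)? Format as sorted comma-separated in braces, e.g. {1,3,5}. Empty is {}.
Answer: {3,5,6}

Derivation:
Constraint 1 (V < X) on D(V)={2,4,5} D(X)={2,3,5,6}: X {2,3,5,6}->{3,5,6}
So after constraint 1: D(X) = {3,5,6}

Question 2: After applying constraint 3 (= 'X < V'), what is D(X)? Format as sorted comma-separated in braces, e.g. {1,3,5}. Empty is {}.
Constraint 1 (V < X) on D(V)={2,4,5} D(X)={2,3,5,6}: X {2,3,5,6}->{3,5,6}
Constraint 2 (X < V) on D(X)={3,5,6} D(V)={2,4,5}: X {3,5,6}->{3}; V {2,4,5}->{4,5}
Constraint 3 (X < V) on D(X)={3} D(V)={4,5}: no change
So after constraint 3: D(X) = {3}

Answer: {3}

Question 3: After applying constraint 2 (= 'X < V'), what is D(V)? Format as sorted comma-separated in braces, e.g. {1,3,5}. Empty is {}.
Constraint 1 (V < X) on D(V)={2,4,5} D(X)={2,3,5,6}: X {2,3,5,6}->{3,5,6}
Constraint 2 (X < V) on D(X)={3,5,6} D(V)={2,4,5}: X {3,5,6}->{3}; V {2,4,5}->{4,5}
So after constraint 2: D(V) = {4,5}

Answer: {4,5}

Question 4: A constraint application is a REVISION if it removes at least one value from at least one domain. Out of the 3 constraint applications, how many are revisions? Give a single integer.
Constraint 1 (V < X) on D(V)={2,4,5} D(X)={2,3,5,6}: X {2,3,5,6}->{3,5,6} => REVISION
Constraint 2 (X < V) on D(X)={3,5,6} D(V)={2,4,5}: X {3,5,6}->{3}; V {2,4,5}->{4,5} => REVISION
Constraint 3 (X < V) on D(X)={3} D(V)={4,5}: no change => not a revision
Total revisions = 2

Answer: 2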